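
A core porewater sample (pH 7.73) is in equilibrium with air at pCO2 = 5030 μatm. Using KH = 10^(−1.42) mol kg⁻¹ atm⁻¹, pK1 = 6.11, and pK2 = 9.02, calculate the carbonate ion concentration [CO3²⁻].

[CO3²⁻] = 0.409 mmol/kg

[CO2*] = KH · pCO2 = 10^(−1.42) × 5030×10^-6 = 1.912×10^-4 mol/kg
α₀ = 1/(1 + K1/[H⁺] + K1K2/[H⁺]²) = 1/(1 + 10^+1.62 + 10^+0.33) = 0.02231
DIC = [CO2*]/α₀ = 1.912×10^-4 / 0.02231 = 8.572 mmol/kg
[CO3²⁻] = α₂·DIC; α₂ = 0.04770, so [CO3²⁻] = 0.04770 × 8.572 = 0.409 mmol/kg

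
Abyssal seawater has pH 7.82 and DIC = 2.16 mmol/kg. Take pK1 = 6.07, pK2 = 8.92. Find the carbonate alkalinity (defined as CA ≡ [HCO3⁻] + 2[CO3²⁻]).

CA = 2.28 mmol/kg

CA = [HCO3⁻] + 2[CO3²⁻] = (α₁ + 2α₂)·DIC
At pH 7.82: [H⁺]/K1 = 10^-1.75 = 0.017783, K2/[H⁺] = 10^-1.10 = 0.079433
α₁ = 1/(1 + 0.017783 + 0.079433) = 1/1.0972 = 0.9114; α₂ = α₁·K2/[H⁺] = 0.07239
α₁ + 2α₂ = 1.0562
CA = 1.0562 × 2.16 = 2.28 mmol/kg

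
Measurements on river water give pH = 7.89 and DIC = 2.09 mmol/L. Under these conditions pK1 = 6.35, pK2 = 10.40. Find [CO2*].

α₀ = 1 / (1 + K1/[H⁺] + K1K2/[H⁺]²) = 1 / (1 + 10^+1.54 + 10^-0.97)
   = 1 / (1 + 34.674 + 0.10715) = 1/35.781 = 0.02795
[CO2*] = α₀ × DIC = 0.02795 × 2.09 = 0.0584 mmol/L

[CO2*] = 0.0584 mmol/L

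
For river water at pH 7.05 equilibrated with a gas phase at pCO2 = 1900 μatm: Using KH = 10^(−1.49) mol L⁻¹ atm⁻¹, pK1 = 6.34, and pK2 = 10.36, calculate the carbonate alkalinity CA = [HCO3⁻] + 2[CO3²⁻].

CA = 0.316 mmol/L

[CO2*] = KH · pCO2 = 10^(−1.49) × 1900×10^-6 = 6.148×10^-5 mol/L
α₀ = 1/(1 + K1/[H⁺] + K1K2/[H⁺]²) = 1/(1 + 10^+0.71 + 10^-2.60) = 0.1631
DIC = [CO2*]/α₀ = 6.148×10^-5 / 0.1631 = 0.3770 mmol/L
CA = (α₁ + 2α₂)·DIC = (0.8365 + 2×0.0004097) × 0.3770 = 0.316 mmol/L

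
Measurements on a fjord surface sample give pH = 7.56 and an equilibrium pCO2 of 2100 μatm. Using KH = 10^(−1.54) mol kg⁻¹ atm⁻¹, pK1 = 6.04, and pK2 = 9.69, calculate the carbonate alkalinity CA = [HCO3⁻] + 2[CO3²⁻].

[CO2*] = KH · pCO2 = 10^(−1.54) × 2100×10^-6 = 6.056×10^-5 mol/kg
α₀ = 1/(1 + K1/[H⁺] + K1K2/[H⁺]²) = 1/(1 + 10^+1.52 + 10^-0.61) = 0.02910
DIC = [CO2*]/α₀ = 6.056×10^-5 / 0.02910 = 2.081 mmol/kg
CA = (α₁ + 2α₂)·DIC = (0.9638 + 2×0.007144) × 2.081 = 2.04 mmol/kg

CA = 2.04 mmol/kg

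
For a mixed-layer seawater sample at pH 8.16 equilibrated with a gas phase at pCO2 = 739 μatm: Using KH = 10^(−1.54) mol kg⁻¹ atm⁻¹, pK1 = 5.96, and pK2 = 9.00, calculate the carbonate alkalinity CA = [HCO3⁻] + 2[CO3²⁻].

CA = 4.35 mmol/kg

[CO2*] = KH · pCO2 = 10^(−1.54) × 739×10^-6 = 2.131×10^-5 mol/kg
α₀ = 1/(1 + K1/[H⁺] + K1K2/[H⁺]²) = 1/(1 + 10^+2.20 + 10^+1.36) = 0.005483
DIC = [CO2*]/α₀ = 2.131×10^-5 / 0.005483 = 3.887 mmol/kg
CA = (α₁ + 2α₂)·DIC = (0.8689 + 2×0.1256) × 3.887 = 4.35 mmol/kg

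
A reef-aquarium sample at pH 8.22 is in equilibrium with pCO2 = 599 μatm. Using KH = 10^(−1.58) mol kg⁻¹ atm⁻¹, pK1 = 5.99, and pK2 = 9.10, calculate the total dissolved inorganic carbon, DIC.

DIC = 3.04 mmol/kg

[CO2*] = KH · pCO2 = 10^(−1.58) × 599×10^-6 = 1.576×10^-5 mol/kg
α₀ = 1/(1 + K1/[H⁺] + K1K2/[H⁺]²) = 1/(1 + 10^+2.23 + 10^+1.35) = 0.005176
DIC = [CO2*]/α₀ = 1.576×10^-5 / 0.005176 = 3.04 mmol/kg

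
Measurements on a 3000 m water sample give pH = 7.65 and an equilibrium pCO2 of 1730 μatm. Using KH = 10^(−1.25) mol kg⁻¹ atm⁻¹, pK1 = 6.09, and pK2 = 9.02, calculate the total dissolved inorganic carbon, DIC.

DIC = 3.78 mmol/kg

[CO2*] = KH · pCO2 = 10^(−1.25) × 1730×10^-6 = 9.729×10^-5 mol/kg
α₀ = 1/(1 + K1/[H⁺] + K1K2/[H⁺]²) = 1/(1 + 10^+1.56 + 10^+0.19) = 0.02574
DIC = [CO2*]/α₀ = 9.729×10^-5 / 0.02574 = 3.78 mmol/kg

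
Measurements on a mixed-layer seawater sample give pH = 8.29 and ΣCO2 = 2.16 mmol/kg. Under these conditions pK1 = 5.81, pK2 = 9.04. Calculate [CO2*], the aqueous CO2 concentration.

α₀ = 1 / (1 + K1/[H⁺] + K1K2/[H⁺]²) = 1 / (1 + 10^+2.48 + 10^+1.73)
   = 1 / (1 + 302.00 + 53.703) = 1/356.70 = 0.002803
[CO2*] = α₀ × DIC = 0.002803 × 2.16 = 0.00606 mmol/kg = 6.06 μmol/kg

[CO2*] = 6.06 μmol/kg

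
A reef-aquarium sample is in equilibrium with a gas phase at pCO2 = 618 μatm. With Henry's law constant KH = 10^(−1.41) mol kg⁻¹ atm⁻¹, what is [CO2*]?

KH = 10^(−1.41) = 3.890×10^-2 mol kg⁻¹ atm⁻¹
[CO2*] = KH · pCO2 = 3.890×10^-2 × 618×10^-6 atm = 2.40×10^-5 mol/kg

[CO2*] = 24.0 μmol/kg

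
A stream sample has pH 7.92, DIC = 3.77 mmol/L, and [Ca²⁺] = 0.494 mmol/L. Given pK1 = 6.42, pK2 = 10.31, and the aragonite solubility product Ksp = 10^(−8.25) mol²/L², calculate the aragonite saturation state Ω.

α₂ = 1 / (1 + [H⁺]/K2 + [H⁺]²/(K1K2)) = 1 / (1 + 10^+2.39 + 10^+0.89)
   = 1 / (1 + 245.47 + 7.7625) = 1/254.23 = 0.003933
[CO3²⁻] = α₂ × DIC = 0.003933 × 3.77 = 0.01483 mmol/L = 14.83 μmol/L
Ksp = 10^(−8.25) = 5.623×10^-9
Ω = [Ca²⁺][CO3²⁻]/Ksp = (0.494×10^-3)(1.483×10^-5) / 5.623×10^-9 = 1.30

Ω = 1.30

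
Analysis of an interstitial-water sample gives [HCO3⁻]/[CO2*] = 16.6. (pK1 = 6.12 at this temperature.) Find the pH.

From K1 = [H⁺][HCO3⁻]/[CO2*]:  pH = pK1 + log₁₀([HCO3⁻]/[CO2*])
log₁₀(16.6) = +1.220
pH = 6.12 + (+1.220) = 7.34

pH = 7.34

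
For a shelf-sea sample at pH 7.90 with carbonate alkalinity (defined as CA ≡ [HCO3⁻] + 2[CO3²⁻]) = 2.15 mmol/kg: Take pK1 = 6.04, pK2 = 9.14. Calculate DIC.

CA = [HCO3⁻] + 2[CO3²⁻] = (α₁ + 2α₂)·DIC
At pH 7.90: [H⁺]/K1 = 10^-1.86 = 0.013804, K2/[H⁺] = 10^-1.24 = 0.057544
α₁ = 1/(1 + 0.013804 + 0.057544) = 1/1.0713 = 0.9334; α₂ = α₁·K2/[H⁺] = 0.05371
α₁ + 2α₂ = 1.0408
DIC = CA / (α₁ + 2α₂) = 2.15 / 1.0408 = 2.07 mmol/kg

DIC = 2.07 mmol/kg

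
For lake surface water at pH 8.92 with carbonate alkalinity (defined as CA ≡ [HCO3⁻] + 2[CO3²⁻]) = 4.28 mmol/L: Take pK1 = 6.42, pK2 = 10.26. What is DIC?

DIC = 4.11 mmol/L

CA = [HCO3⁻] + 2[CO3²⁻] = (α₁ + 2α₂)·DIC
At pH 8.92: [H⁺]/K1 = 10^-2.50 = 0.0031623, K2/[H⁺] = 10^-1.34 = 0.045709
α₁ = 1/(1 + 0.0031623 + 0.045709) = 1/1.0489 = 0.9534; α₂ = α₁·K2/[H⁺] = 0.04358
α₁ + 2α₂ = 1.0406
DIC = CA / (α₁ + 2α₂) = 4.28 / 1.0406 = 4.11 mmol/L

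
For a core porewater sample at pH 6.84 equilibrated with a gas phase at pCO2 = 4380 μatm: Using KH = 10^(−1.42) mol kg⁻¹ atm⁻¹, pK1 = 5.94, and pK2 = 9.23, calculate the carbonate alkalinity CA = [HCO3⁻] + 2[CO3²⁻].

CA = 1.33 mmol/kg

[CO2*] = KH · pCO2 = 10^(−1.42) × 4380×10^-6 = 1.665×10^-4 mol/kg
α₀ = 1/(1 + K1/[H⁺] + K1K2/[H⁺]²) = 1/(1 + 10^+0.90 + 10^-1.49) = 0.1114
DIC = [CO2*]/α₀ = 1.665×10^-4 / 0.1114 = 1.495 mmol/kg
CA = (α₁ + 2α₂)·DIC = (0.8850 + 2×0.003605) × 1.495 = 1.33 mmol/kg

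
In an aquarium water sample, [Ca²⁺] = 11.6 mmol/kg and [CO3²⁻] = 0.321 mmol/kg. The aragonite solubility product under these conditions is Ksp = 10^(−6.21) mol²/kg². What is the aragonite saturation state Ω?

Ksp = 10^(−6.21) = 6.166×10^-7
Ω = [Ca²⁺][CO3²⁻]/Ksp = (11.6×10^-3)(0.321×10^-3) / 6.166×10^-7 = 6.04

Ω = 6.04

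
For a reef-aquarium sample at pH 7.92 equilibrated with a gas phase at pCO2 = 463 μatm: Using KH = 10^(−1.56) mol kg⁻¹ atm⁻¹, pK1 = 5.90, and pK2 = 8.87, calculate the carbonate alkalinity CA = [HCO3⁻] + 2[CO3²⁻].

CA = 1.63 mmol/kg

[CO2*] = KH · pCO2 = 10^(−1.56) × 463×10^-6 = 1.275×10^-5 mol/kg
α₀ = 1/(1 + K1/[H⁺] + K1K2/[H⁺]²) = 1/(1 + 10^+2.02 + 10^+1.07) = 0.008513
DIC = [CO2*]/α₀ = 1.275×10^-5 / 0.008513 = 1.498 mmol/kg
CA = (α₁ + 2α₂)·DIC = (0.8915 + 2×0.1000) × 1.498 = 1.63 mmol/kg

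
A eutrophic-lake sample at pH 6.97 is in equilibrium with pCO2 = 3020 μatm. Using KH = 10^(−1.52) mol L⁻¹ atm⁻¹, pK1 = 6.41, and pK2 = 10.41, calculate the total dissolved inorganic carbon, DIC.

[CO2*] = KH · pCO2 = 10^(−1.52) × 3020×10^-6 = 9.120×10^-5 mol/L
α₀ = 1/(1 + K1/[H⁺] + K1K2/[H⁺]²) = 1/(1 + 10^+0.56 + 10^-2.88) = 0.2159
DIC = [CO2*]/α₀ = 9.120×10^-5 / 0.2159 = 0.422 mmol/L

DIC = 0.422 mmol/L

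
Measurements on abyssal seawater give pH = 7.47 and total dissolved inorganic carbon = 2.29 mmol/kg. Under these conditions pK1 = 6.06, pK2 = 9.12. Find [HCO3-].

α₁ = 1 / (1 + [H⁺]/K1 + K2/[H⁺]) = 1 / (1 + 10^-1.41 + 10^-1.65)
   = 1 / (1 + 0.038905 + 0.022387) = 1/1.0613 = 0.9422
[HCO3⁻] = α₁ × DIC = 0.9422 × 2.29 = 2.16 mmol/kg

[HCO3⁻] = 2.16 mmol/kg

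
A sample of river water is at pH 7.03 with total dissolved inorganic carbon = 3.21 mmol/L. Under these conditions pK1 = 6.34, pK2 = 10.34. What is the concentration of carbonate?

[CO3²⁻] = 1.31 μmol/L

α₂ = 1 / (1 + [H⁺]/K2 + [H⁺]²/(K1K2)) = 1 / (1 + 10^+3.31 + 10^+2.62)
   = 1 / (1 + 2041.7 + 416.87) = 1/2459.6 = 0.0004066
[CO3²⁻] = α₂ × DIC = 0.0004066 × 3.21 = 0.00131 mmol/L = 1.31 μmol/L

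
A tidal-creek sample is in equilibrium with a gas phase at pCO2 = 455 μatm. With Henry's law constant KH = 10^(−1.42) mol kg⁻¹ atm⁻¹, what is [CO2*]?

[CO2*] = 17.3 μmol/kg

KH = 10^(−1.42) = 3.802×10^-2 mol kg⁻¹ atm⁻¹
[CO2*] = KH · pCO2 = 3.802×10^-2 × 455×10^-6 atm = 1.73×10^-5 mol/kg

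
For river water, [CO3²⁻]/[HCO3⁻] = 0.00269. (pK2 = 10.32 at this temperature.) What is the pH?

pH = 7.75

From K2 = [H⁺][CO3²⁻]/[HCO3⁻]:  pH = pK2 + log₁₀([CO3²⁻]/[HCO3⁻])
log₁₀(0.00269) = -2.570
pH = 10.32 + (-2.570) = 7.75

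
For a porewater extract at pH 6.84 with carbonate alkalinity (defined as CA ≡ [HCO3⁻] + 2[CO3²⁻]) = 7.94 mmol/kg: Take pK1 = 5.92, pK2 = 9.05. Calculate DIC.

CA = [HCO3⁻] + 2[CO3²⁻] = (α₁ + 2α₂)·DIC
At pH 6.84: [H⁺]/K1 = 10^-0.92 = 0.12023, K2/[H⁺] = 10^-2.21 = 0.0061660
α₁ = 1/(1 + 0.12023 + 0.0061660) = 1/1.1264 = 0.8878; α₂ = α₁·K2/[H⁺] = 0.005474
α₁ + 2α₂ = 0.8987
DIC = CA / (α₁ + 2α₂) = 7.94 / 0.8987 = 8.83 mmol/kg

DIC = 8.83 mmol/kg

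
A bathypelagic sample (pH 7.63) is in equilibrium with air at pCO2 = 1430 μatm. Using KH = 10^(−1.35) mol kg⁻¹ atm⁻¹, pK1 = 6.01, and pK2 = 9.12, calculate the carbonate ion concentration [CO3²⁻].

[CO3²⁻] = 0.0862 mmol/kg

[CO2*] = KH · pCO2 = 10^(−1.35) × 1430×10^-6 = 6.388×10^-5 mol/kg
α₀ = 1/(1 + K1/[H⁺] + K1K2/[H⁺]²) = 1/(1 + 10^+1.62 + 10^+0.13) = 0.02271
DIC = [CO2*]/α₀ = 6.388×10^-5 / 0.02271 = 2.813 mmol/kg
[CO3²⁻] = α₂·DIC; α₂ = 0.03063, so [CO3²⁻] = 0.03063 × 2.813 = 0.0862 mmol/kg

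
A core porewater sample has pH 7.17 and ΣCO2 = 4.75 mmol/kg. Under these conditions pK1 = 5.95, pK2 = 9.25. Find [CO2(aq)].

[CO2*] = 0.268 mmol/kg

α₀ = 1 / (1 + K1/[H⁺] + K1K2/[H⁺]²) = 1 / (1 + 10^+1.22 + 10^-0.86)
   = 1 / (1 + 16.596 + 0.13804) = 1/17.734 = 0.05639
[CO2*] = α₀ × DIC = 0.05639 × 4.75 = 0.268 mmol/kg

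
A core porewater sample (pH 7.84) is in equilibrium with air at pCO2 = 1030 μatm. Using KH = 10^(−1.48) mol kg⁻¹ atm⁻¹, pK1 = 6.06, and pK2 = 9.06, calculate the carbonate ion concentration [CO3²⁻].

[CO2*] = KH · pCO2 = 10^(−1.48) × 1030×10^-6 = 3.411×10^-5 mol/kg
α₀ = 1/(1 + K1/[H⁺] + K1K2/[H⁺]²) = 1/(1 + 10^+1.78 + 10^+0.56) = 0.01541
DIC = [CO2*]/α₀ = 3.411×10^-5 / 0.01541 = 2.213 mmol/kg
[CO3²⁻] = α₂·DIC; α₂ = 0.05596, so [CO3²⁻] = 0.05596 × 2.213 = 0.124 mmol/kg

[CO3²⁻] = 0.124 mmol/kg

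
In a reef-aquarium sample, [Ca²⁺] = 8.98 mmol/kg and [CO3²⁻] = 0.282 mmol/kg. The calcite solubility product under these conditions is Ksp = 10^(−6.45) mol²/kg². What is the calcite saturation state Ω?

Ω = 7.14

Ksp = 10^(−6.45) = 3.548×10^-7
Ω = [Ca²⁺][CO3²⁻]/Ksp = (8.98×10^-3)(0.282×10^-3) / 3.548×10^-7 = 7.14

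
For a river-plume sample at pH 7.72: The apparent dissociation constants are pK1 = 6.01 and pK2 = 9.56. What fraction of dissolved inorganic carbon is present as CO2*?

α₀ = 1 / (1 + K1/[H⁺] + K1K2/[H⁺]²) = 1 / (1 + 10^+1.71 + 10^-0.13)
   = 1 / (1 + 51.286 + 0.74131) = 1/53.027 = 0.01886

α₀ = 0.0189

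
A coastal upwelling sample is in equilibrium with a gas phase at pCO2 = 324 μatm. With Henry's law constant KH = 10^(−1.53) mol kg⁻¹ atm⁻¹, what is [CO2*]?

KH = 10^(−1.53) = 2.951×10^-2 mol kg⁻¹ atm⁻¹
[CO2*] = KH · pCO2 = 2.951×10^-2 × 324×10^-6 atm = 9.56×10^-6 mol/kg

[CO2*] = 9.56 μmol/kg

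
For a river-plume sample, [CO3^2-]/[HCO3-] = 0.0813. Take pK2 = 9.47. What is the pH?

pH = 8.38

From K2 = [H⁺][CO3^2-]/[HCO3-]:  pH = pK2 + log₁₀([CO3^2-]/[HCO3-])
log₁₀(0.0813) = -1.090
pH = 9.47 + (-1.090) = 8.38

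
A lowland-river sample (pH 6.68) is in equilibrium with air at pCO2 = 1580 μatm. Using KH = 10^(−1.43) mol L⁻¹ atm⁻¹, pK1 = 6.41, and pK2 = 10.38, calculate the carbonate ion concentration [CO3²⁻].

[CO3²⁻] = 0.0218 μmol/L

[CO2*] = KH · pCO2 = 10^(−1.43) × 1580×10^-6 = 5.870×10^-5 mol/L
α₀ = 1/(1 + K1/[H⁺] + K1K2/[H⁺]²) = 1/(1 + 10^+0.27 + 10^-3.43) = 0.3494
DIC = [CO2*]/α₀ = 5.870×10^-5 / 0.3494 = 0.1680 mmol/L
[CO3²⁻] = α₂·DIC; α₂ = 0.0001298, so [CO3²⁻] = 0.0001298 × 0.1680 = 2.18×10^-5 mmol/L = 0.0218 μmol/L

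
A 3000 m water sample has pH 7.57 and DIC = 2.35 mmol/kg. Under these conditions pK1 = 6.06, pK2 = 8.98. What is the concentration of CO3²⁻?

α₂ = 1 / (1 + [H⁺]/K2 + [H⁺]²/(K1K2)) = 1 / (1 + 10^+1.41 + 10^-0.10)
   = 1 / (1 + 25.704 + 0.79433) = 1/27.498 = 0.03637
[CO3²⁻] = α₂ × DIC = 0.03637 × 2.35 = 0.0855 mmol/kg

[CO3²⁻] = 0.0855 mmol/kg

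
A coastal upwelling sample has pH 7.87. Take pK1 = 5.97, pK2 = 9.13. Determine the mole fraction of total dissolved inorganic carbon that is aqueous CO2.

α₀ = 0.0118

α₀ = 1 / (1 + K1/[H⁺] + K1K2/[H⁺]²) = 1 / (1 + 10^+1.90 + 10^+0.64)
   = 1 / (1 + 79.433 + 4.3652) = 1/84.798 = 0.01179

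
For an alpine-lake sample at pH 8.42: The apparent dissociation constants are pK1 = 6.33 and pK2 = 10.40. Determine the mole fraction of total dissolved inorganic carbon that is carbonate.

α₂ = 1 / (1 + [H⁺]/K2 + [H⁺]²/(K1K2)) = 1 / (1 + 10^+1.98 + 10^-0.11)
   = 1 / (1 + 95.499 + 0.77625) = 1/97.276 = 0.01028

α₂ = 0.0103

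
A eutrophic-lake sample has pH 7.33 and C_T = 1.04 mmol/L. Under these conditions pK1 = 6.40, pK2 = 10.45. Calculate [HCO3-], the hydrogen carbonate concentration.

α₁ = 1 / (1 + [H⁺]/K1 + K2/[H⁺]) = 1 / (1 + 10^-0.93 + 10^-3.12)
   = 1 / (1 + 0.11749 + 0.00075858) = 1/1.1182 = 0.8943
[HCO3⁻] = α₁ × DIC = 0.8943 × 1.04 = 0.930 mmol/L

[HCO3⁻] = 0.930 mmol/L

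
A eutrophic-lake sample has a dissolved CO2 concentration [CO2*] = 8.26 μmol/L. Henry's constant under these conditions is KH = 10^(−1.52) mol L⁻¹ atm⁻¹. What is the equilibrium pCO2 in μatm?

pCO2 = 274 μatm

KH = 10^(−1.52) = 3.020×10^-2 mol L⁻¹ atm⁻¹
pCO2 = [CO2*]/KH = 8.26×10^-6 / 3.020×10^-2 = 2.74×10^-4 atm = 274 μatm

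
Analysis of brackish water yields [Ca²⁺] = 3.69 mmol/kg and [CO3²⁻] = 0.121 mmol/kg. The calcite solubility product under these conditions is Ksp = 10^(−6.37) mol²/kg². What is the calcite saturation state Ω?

Ω = 1.05

Ksp = 10^(−6.37) = 4.266×10^-7
Ω = [Ca²⁺][CO3²⁻]/Ksp = (3.69×10^-3)(0.121×10^-3) / 4.266×10^-7 = 1.05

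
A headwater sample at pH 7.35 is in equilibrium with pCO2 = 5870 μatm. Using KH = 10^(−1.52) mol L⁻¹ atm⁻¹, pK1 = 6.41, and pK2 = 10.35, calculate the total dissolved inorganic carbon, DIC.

DIC = 1.72 mmol/L

[CO2*] = KH · pCO2 = 10^(−1.52) × 5870×10^-6 = 1.773×10^-4 mol/L
α₀ = 1/(1 + K1/[H⁺] + K1K2/[H⁺]²) = 1/(1 + 10^+0.94 + 10^-2.06) = 0.1029
DIC = [CO2*]/α₀ = 1.773×10^-4 / 0.1029 = 1.72 mmol/L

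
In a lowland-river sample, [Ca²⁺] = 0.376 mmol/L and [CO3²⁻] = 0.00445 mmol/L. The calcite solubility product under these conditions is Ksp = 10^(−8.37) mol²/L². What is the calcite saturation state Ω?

Ω = 0.392

Ksp = 10^(−8.37) = 4.266×10^-9
Ω = [Ca²⁺][CO3²⁻]/Ksp = (0.376×10^-3)(0.00445×10^-3) / 4.266×10^-9 = 0.392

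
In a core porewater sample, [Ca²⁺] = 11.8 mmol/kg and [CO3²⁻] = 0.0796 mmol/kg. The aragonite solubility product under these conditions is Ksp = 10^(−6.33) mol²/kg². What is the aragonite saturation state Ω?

Ω = 2.01

Ksp = 10^(−6.33) = 4.677×10^-7
Ω = [Ca²⁺][CO3²⁻]/Ksp = (11.8×10^-3)(0.0796×10^-3) / 4.677×10^-7 = 2.01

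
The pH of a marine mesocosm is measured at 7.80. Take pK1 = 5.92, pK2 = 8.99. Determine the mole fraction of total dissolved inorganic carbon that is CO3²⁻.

α₂ = 1 / (1 + [H⁺]/K2 + [H⁺]²/(K1K2)) = 1 / (1 + 10^+1.19 + 10^-0.69)
   = 1 / (1 + 15.488 + 0.20417) = 1/16.692 = 0.05991

α₂ = 0.0599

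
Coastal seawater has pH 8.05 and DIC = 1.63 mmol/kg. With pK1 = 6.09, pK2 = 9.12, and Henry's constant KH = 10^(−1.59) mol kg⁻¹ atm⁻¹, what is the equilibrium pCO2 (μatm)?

pCO2 = 634 μatm

α₀ = 1 / (1 + K1/[H⁺] + K1K2/[H⁺]²) = 1 / (1 + 10^+1.96 + 10^+0.89)
   = 1 / (1 + 91.201 + 7.7625) = 1/99.964 = 0.01000
[CO2*] = α₀ × DIC = 0.01000 × 1.63 = 0.01631 mmol/kg = 16.31 μmol/kg
pCO2 = [CO2*]/KH = 1.631×10^-5 / 2.570×10^-2 = 634 μatm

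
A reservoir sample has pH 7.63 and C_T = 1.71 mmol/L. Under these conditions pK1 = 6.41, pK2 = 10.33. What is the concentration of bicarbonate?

α₁ = 1 / (1 + [H⁺]/K1 + K2/[H⁺]) = 1 / (1 + 10^-1.22 + 10^-2.70)
   = 1 / (1 + 0.060256 + 0.0019953) = 1/1.0623 = 0.9414
[HCO3⁻] = α₁ × DIC = 0.9414 × 1.71 = 1.61 mmol/L

[HCO3⁻] = 1.61 mmol/L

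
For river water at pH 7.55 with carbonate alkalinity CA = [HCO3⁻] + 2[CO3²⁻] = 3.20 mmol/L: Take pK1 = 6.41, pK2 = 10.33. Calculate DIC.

DIC = 3.43 mmol/L

CA = [HCO3⁻] + 2[CO3²⁻] = (α₁ + 2α₂)·DIC
At pH 7.55: [H⁺]/K1 = 10^-1.14 = 0.072444, K2/[H⁺] = 10^-2.78 = 0.0016596
α₁ = 1/(1 + 0.072444 + 0.0016596) = 1/1.0741 = 0.9310; α₂ = α₁·K2/[H⁺] = 0.001545
α₁ + 2α₂ = 0.9341
DIC = CA / (α₁ + 2α₂) = 3.20 / 0.9341 = 3.43 mmol/L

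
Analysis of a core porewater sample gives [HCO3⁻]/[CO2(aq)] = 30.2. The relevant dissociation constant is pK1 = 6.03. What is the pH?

pH = 7.51

From K1 = [H⁺][HCO3⁻]/[CO2(aq)]:  pH = pK1 + log₁₀([HCO3⁻]/[CO2(aq)])
log₁₀(30.2) = +1.480
pH = 6.03 + (+1.480) = 7.51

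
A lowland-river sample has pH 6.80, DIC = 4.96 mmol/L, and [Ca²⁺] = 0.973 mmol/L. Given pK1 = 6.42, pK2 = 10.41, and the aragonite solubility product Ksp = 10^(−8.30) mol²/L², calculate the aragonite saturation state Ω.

Ω = 0.167

α₂ = 1 / (1 + [H⁺]/K2 + [H⁺]²/(K1K2)) = 1 / (1 + 10^+3.61 + 10^+3.23)
   = 1 / (1 + 4073.8 + 1698.2) = 1/5773.0 = 0.0001732
[CO3²⁻] = α₂ × DIC = 0.0001732 × 4.96 = 0.0008592 mmol/L = 0.8592 μmol/L
Ksp = 10^(−8.30) = 5.012×10^-9
Ω = [Ca²⁺][CO3²⁻]/Ksp = (0.973×10^-3)(8.592×10^-7) / 5.012×10^-9 = 0.167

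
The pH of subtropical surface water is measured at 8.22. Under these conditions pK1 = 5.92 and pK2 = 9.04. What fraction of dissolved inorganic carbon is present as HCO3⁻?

α₁ = 1 / (1 + [H⁺]/K1 + K2/[H⁺]) = 1 / (1 + 10^-2.30 + 10^-0.82)
   = 1 / (1 + 0.0050119 + 0.15136) = 1/1.1564 = 0.8648

α₁ = 0.865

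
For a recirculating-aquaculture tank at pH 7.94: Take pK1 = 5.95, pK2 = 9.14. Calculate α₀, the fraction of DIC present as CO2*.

α₀ = 0.00953

α₀ = 1 / (1 + K1/[H⁺] + K1K2/[H⁺]²) = 1 / (1 + 10^+1.99 + 10^+0.79)
   = 1 / (1 + 97.724 + 6.1660) = 1/104.89 = 0.009534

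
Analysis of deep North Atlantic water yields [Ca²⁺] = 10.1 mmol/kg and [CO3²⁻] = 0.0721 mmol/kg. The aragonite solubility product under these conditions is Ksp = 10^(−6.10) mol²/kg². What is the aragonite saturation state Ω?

Ksp = 10^(−6.10) = 7.943×10^-7
Ω = [Ca²⁺][CO3²⁻]/Ksp = (10.1×10^-3)(0.0721×10^-3) / 7.943×10^-7 = 0.917

Ω = 0.917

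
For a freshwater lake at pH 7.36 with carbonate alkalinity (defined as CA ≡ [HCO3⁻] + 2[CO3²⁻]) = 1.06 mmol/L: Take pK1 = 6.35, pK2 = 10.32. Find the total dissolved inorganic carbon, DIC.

CA = [HCO3⁻] + 2[CO3²⁻] = (α₁ + 2α₂)·DIC
At pH 7.36: [H⁺]/K1 = 10^-1.01 = 0.097724, K2/[H⁺] = 10^-2.96 = 0.0010965
α₁ = 1/(1 + 0.097724 + 0.0010965) = 1/1.0988 = 0.9101; α₂ = α₁·K2/[H⁺] = 0.0009979
α₁ + 2α₂ = 0.9121
DIC = CA / (α₁ + 2α₂) = 1.06 / 0.9121 = 1.16 mmol/L

DIC = 1.16 mmol/L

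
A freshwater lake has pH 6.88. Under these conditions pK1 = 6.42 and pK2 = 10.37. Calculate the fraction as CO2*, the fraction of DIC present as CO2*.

α₀ = 0.257

α₀ = 1 / (1 + K1/[H⁺] + K1K2/[H⁺]²) = 1 / (1 + 10^+0.46 + 10^-3.03)
   = 1 / (1 + 2.8840 + 0.00093325) = 1/3.8850 = 0.2574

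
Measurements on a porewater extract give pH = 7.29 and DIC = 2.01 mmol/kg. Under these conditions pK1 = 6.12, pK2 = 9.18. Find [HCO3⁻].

α₁ = 1 / (1 + [H⁺]/K1 + K2/[H⁺]) = 1 / (1 + 10^-1.17 + 10^-1.89)
   = 1 / (1 + 0.067608 + 0.012882) = 1/1.0805 = 0.9255
[HCO3⁻] = α₁ × DIC = 0.9255 × 2.01 = 1.86 mmol/kg

[HCO3⁻] = 1.86 mmol/kg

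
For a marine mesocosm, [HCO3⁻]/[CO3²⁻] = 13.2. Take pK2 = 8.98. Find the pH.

pH = 7.86

From K2 = [H⁺][CO3²⁻]/[HCO3⁻]:  pH = pK2 − log₁₀([HCO3⁻]/[CO3²⁻])
log₁₀(13.2) = +1.121
pH = 8.98 − (+1.121) = 7.86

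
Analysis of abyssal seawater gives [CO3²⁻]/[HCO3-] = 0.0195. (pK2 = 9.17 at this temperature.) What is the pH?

From K2 = [H⁺][CO3²⁻]/[HCO3-]:  pH = pK2 + log₁₀([CO3²⁻]/[HCO3-])
log₁₀(0.0195) = -1.710
pH = 9.17 + (-1.710) = 7.46

pH = 7.46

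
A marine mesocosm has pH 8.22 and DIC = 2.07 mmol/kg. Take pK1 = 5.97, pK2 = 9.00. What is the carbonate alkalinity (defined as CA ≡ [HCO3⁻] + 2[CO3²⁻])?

CA = [HCO3⁻] + 2[CO3²⁻] = (α₁ + 2α₂)·DIC
At pH 8.22: [H⁺]/K1 = 10^-2.25 = 0.0056234, K2/[H⁺] = 10^-0.78 = 0.16596
α₁ = 1/(1 + 0.0056234 + 0.16596) = 1/1.1716 = 0.8535; α₂ = α₁·K2/[H⁺] = 0.1417
α₁ + 2α₂ = 1.1369
CA = 1.1369 × 2.07 = 2.35 mmol/kg

CA = 2.35 mmol/kg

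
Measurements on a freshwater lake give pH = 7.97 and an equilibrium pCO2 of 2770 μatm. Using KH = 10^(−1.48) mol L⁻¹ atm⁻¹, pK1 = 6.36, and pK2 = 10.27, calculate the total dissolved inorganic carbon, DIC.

[CO2*] = KH · pCO2 = 10^(−1.48) × 2770×10^-6 = 9.172×10^-5 mol/L
α₀ = 1/(1 + K1/[H⁺] + K1K2/[H⁺]²) = 1/(1 + 10^+1.61 + 10^-0.69) = 0.02384
DIC = [CO2*]/α₀ = 9.172×10^-5 / 0.02384 = 3.85 mmol/L

DIC = 3.85 mmol/L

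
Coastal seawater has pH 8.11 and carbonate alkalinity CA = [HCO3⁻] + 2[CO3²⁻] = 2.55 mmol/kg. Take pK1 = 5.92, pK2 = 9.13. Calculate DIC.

CA = [HCO3⁻] + 2[CO3²⁻] = (α₁ + 2α₂)·DIC
At pH 8.11: [H⁺]/K1 = 10^-2.19 = 0.0064565, K2/[H⁺] = 10^-1.02 = 0.095499
α₁ = 1/(1 + 0.0064565 + 0.095499) = 1/1.1020 = 0.9075; α₂ = α₁·K2/[H⁺] = 0.08666
α₁ + 2α₂ = 1.0808
DIC = CA / (α₁ + 2α₂) = 2.55 / 1.0808 = 2.36 mmol/kg

DIC = 2.36 mmol/kg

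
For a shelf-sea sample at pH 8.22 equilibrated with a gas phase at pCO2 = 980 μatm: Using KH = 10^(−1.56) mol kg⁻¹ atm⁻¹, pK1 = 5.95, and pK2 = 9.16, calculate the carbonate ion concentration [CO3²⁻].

[CO2*] = KH · pCO2 = 10^(−1.56) × 980×10^-6 = 2.699×10^-5 mol/kg
α₀ = 1/(1 + K1/[H⁺] + K1K2/[H⁺]²) = 1/(1 + 10^+2.27 + 10^+1.33) = 0.004794
DIC = [CO2*]/α₀ = 2.699×10^-5 / 0.004794 = 5.630 mmol/kg
[CO3²⁻] = α₂·DIC; α₂ = 0.1025, so [CO3²⁻] = 0.1025 × 5.630 = 0.577 mmol/kg

[CO3²⁻] = 0.577 mmol/kg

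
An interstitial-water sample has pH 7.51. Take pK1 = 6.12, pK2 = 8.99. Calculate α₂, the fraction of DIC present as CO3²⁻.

α₂ = 0.0308

α₂ = 1 / (1 + [H⁺]/K2 + [H⁺]²/(K1K2)) = 1 / (1 + 10^+1.48 + 10^+0.09)
   = 1 / (1 + 30.200 + 1.2303) = 1/32.430 = 0.03084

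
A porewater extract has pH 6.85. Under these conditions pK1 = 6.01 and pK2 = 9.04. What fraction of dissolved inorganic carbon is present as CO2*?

α₀ = 0.126

α₀ = 1 / (1 + K1/[H⁺] + K1K2/[H⁺]²) = 1 / (1 + 10^+0.84 + 10^-1.35)
   = 1 / (1 + 6.9183 + 0.044668) = 1/7.9630 = 0.1256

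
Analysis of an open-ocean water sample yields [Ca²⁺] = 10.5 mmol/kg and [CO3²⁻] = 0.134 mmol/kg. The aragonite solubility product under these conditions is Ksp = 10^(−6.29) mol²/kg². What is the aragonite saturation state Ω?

Ω = 2.74

Ksp = 10^(−6.29) = 5.129×10^-7
Ω = [Ca²⁺][CO3²⁻]/Ksp = (10.5×10^-3)(0.134×10^-3) / 5.129×10^-7 = 2.74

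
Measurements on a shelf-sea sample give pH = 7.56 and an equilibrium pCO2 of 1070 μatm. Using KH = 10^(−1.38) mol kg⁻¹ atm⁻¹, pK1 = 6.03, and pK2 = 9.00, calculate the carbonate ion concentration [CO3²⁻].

[CO3²⁻] = 0.0549 mmol/kg

[CO2*] = KH · pCO2 = 10^(−1.38) × 1070×10^-6 = 4.461×10^-5 mol/kg
α₀ = 1/(1 + K1/[H⁺] + K1K2/[H⁺]²) = 1/(1 + 10^+1.53 + 10^+0.09) = 0.02769
DIC = [CO2*]/α₀ = 4.461×10^-5 / 0.02769 = 1.611 mmol/kg
[CO3²⁻] = α₂·DIC; α₂ = 0.03407, so [CO3²⁻] = 0.03407 × 1.611 = 0.0549 mmol/kg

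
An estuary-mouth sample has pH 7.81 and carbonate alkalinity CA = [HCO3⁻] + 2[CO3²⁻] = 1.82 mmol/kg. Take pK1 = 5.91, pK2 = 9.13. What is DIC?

DIC = 1.76 mmol/kg

CA = [HCO3⁻] + 2[CO3²⁻] = (α₁ + 2α₂)·DIC
At pH 7.81: [H⁺]/K1 = 10^-1.90 = 0.012589, K2/[H⁺] = 10^-1.32 = 0.047863
α₁ = 1/(1 + 0.012589 + 0.047863) = 1/1.0605 = 0.9430; α₂ = α₁·K2/[H⁺] = 0.04513
α₁ + 2α₂ = 1.0333
DIC = CA / (α₁ + 2α₂) = 1.82 / 1.0333 = 1.76 mmol/kg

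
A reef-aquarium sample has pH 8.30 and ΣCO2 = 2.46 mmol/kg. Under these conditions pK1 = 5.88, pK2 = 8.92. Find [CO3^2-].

[CO3²⁻] = 0.474 mmol/kg

α₂ = 1 / (1 + [H⁺]/K2 + [H⁺]²/(K1K2)) = 1 / (1 + 10^+0.62 + 10^-1.80)
   = 1 / (1 + 4.1687 + 0.015849) = 1/5.1845 = 0.1929
[CO3²⁻] = α₂ × DIC = 0.1929 × 2.46 = 0.474 mmol/kg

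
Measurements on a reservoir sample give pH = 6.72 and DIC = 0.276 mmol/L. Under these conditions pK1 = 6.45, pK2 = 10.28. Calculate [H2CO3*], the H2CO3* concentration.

α₀ = 1 / (1 + K1/[H⁺] + K1K2/[H⁺]²) = 1 / (1 + 10^+0.27 + 10^-3.29)
   = 1 / (1 + 1.8621 + 0.00051286) = 1/2.8626 = 0.3493
[CO2*] = α₀ × DIC = 0.3493 × 0.276 = 0.0964 mmol/L

[CO2*] = 0.0964 mmol/L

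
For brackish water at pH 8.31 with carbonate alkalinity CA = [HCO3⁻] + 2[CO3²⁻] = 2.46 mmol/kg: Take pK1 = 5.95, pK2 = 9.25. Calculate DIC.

DIC = 2.24 mmol/kg

CA = [HCO3⁻] + 2[CO3²⁻] = (α₁ + 2α₂)·DIC
At pH 8.31: [H⁺]/K1 = 10^-2.36 = 0.0043652, K2/[H⁺] = 10^-0.94 = 0.11482
α₁ = 1/(1 + 0.0043652 + 0.11482) = 1/1.1192 = 0.8935; α₂ = α₁·K2/[H⁺] = 0.1026
α₁ + 2α₂ = 1.0987
DIC = CA / (α₁ + 2α₂) = 2.46 / 1.0987 = 2.24 mmol/kg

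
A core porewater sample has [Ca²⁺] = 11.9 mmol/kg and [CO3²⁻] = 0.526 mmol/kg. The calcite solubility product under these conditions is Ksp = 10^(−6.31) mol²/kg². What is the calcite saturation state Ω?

Ksp = 10^(−6.31) = 4.898×10^-7
Ω = [Ca²⁺][CO3²⁻]/Ksp = (11.9×10^-3)(0.526×10^-3) / 4.898×10^-7 = 12.8

Ω = 12.8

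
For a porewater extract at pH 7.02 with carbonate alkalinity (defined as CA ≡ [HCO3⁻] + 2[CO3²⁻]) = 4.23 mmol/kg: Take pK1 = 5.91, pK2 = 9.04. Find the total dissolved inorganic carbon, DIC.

DIC = 4.51 mmol/kg

CA = [HCO3⁻] + 2[CO3²⁻] = (α₁ + 2α₂)·DIC
At pH 7.02: [H⁺]/K1 = 10^-1.11 = 0.077625, K2/[H⁺] = 10^-2.02 = 0.0095499
α₁ = 1/(1 + 0.077625 + 0.0095499) = 1/1.0872 = 0.9198; α₂ = α₁·K2/[H⁺] = 0.008784
α₁ + 2α₂ = 0.9374
DIC = CA / (α₁ + 2α₂) = 4.23 / 0.9374 = 4.51 mmol/kg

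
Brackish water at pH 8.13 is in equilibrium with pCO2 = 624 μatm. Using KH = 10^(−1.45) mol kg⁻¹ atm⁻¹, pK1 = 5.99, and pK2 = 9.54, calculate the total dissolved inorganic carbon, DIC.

DIC = 3.20 mmol/kg

[CO2*] = KH · pCO2 = 10^(−1.45) × 624×10^-6 = 2.214×10^-5 mol/kg
α₀ = 1/(1 + K1/[H⁺] + K1K2/[H⁺]²) = 1/(1 + 10^+2.14 + 10^+0.73) = 0.006925
DIC = [CO2*]/α₀ = 2.214×10^-5 / 0.006925 = 3.20 mmol/kg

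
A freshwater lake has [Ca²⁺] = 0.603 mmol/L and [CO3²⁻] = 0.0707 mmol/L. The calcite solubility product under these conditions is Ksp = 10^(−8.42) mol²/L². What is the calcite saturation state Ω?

Ω = 11.2

Ksp = 10^(−8.42) = 3.802×10^-9
Ω = [Ca²⁺][CO3²⁻]/Ksp = (0.603×10^-3)(0.0707×10^-3) / 3.802×10^-9 = 11.2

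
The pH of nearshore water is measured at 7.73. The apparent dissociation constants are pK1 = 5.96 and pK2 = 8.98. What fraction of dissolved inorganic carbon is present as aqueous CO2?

α₀ = 1 / (1 + K1/[H⁺] + K1K2/[H⁺]²) = 1 / (1 + 10^+1.77 + 10^+0.52)
   = 1 / (1 + 58.884 + 3.3113) = 1/63.196 = 0.01582

α₀ = 0.0158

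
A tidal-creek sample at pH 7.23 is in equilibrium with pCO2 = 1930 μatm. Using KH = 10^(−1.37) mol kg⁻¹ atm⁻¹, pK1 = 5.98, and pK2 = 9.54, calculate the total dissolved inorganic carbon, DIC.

DIC = 1.55 mmol/kg

[CO2*] = KH · pCO2 = 10^(−1.37) × 1930×10^-6 = 8.233×10^-5 mol/kg
α₀ = 1/(1 + K1/[H⁺] + K1K2/[H⁺]²) = 1/(1 + 10^+1.25 + 10^-1.06) = 0.05299
DIC = [CO2*]/α₀ = 8.233×10^-5 / 0.05299 = 1.55 mmol/kg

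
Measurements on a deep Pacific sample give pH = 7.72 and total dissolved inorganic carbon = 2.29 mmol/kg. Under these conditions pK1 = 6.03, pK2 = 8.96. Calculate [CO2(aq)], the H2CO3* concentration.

[CO2*] = 0.0434 mmol/kg

α₀ = 1 / (1 + K1/[H⁺] + K1K2/[H⁺]²) = 1 / (1 + 10^+1.69 + 10^+0.45)
   = 1 / (1 + 48.978 + 2.8184) = 1/52.796 = 0.01894
[CO2*] = α₀ × DIC = 0.01894 × 2.29 = 0.0434 mmol/kg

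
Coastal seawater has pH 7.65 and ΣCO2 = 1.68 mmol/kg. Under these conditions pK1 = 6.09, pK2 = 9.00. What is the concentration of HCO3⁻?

α₁ = 1 / (1 + [H⁺]/K1 + K2/[H⁺]) = 1 / (1 + 10^-1.56 + 10^-1.35)
   = 1 / (1 + 0.027542 + 0.044668) = 1/1.0722 = 0.9327
[HCO3⁻] = α₁ × DIC = 0.9327 × 1.68 = 1.57 mmol/kg

[HCO3⁻] = 1.57 mmol/kg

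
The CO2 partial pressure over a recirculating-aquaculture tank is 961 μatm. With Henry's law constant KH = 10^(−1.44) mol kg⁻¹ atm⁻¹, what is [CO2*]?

KH = 10^(−1.44) = 3.631×10^-2 mol kg⁻¹ atm⁻¹
[CO2*] = KH · pCO2 = 3.631×10^-2 × 961×10^-6 atm = 3.49×10^-5 mol/kg

[CO2*] = 34.9 μmol/kg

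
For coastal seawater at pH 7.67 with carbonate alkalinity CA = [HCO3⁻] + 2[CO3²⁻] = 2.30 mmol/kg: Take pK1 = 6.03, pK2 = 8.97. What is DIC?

CA = [HCO3⁻] + 2[CO3²⁻] = (α₁ + 2α₂)·DIC
At pH 7.67: [H⁺]/K1 = 10^-1.64 = 0.022909, K2/[H⁺] = 10^-1.30 = 0.050119
α₁ = 1/(1 + 0.022909 + 0.050119) = 1/1.0730 = 0.9319; α₂ = α₁·K2/[H⁺] = 0.04671
α₁ + 2α₂ = 1.0254
DIC = CA / (α₁ + 2α₂) = 2.30 / 1.0254 = 2.24 mmol/kg

DIC = 2.24 mmol/kg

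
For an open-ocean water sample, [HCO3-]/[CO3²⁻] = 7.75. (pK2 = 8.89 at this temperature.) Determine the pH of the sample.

From K2 = [H⁺][CO3²⁻]/[HCO3-]:  pH = pK2 − log₁₀([HCO3-]/[CO3²⁻])
log₁₀(7.75) = +0.889
pH = 8.89 − (+0.889) = 8.00

pH = 8.00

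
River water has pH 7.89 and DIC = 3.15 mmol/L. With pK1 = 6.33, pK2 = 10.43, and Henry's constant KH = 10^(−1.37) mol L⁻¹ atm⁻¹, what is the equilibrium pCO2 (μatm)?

pCO2 = 1970 μatm

α₀ = 1 / (1 + K1/[H⁺] + K1K2/[H⁺]²) = 1 / (1 + 10^+1.56 + 10^-0.98)
   = 1 / (1 + 36.308 + 0.10471) = 1/37.413 = 0.02673
[CO2*] = α₀ × DIC = 0.02673 × 3.15 = 0.08420 mmol/L
pCO2 = [CO2*]/KH = 8.420×10^-5 / 4.266×10^-2 = 1970 μatm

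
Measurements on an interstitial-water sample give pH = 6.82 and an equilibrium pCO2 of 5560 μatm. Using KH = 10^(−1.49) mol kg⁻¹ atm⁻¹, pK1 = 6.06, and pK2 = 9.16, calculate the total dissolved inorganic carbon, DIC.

[CO2*] = KH · pCO2 = 10^(−1.49) × 5560×10^-6 = 1.799×10^-4 mol/kg
α₀ = 1/(1 + K1/[H⁺] + K1K2/[H⁺]²) = 1/(1 + 10^+0.76 + 10^-1.58) = 0.1475
DIC = [CO2*]/α₀ = 1.799×10^-4 / 0.1475 = 1.22 mmol/kg

DIC = 1.22 mmol/kg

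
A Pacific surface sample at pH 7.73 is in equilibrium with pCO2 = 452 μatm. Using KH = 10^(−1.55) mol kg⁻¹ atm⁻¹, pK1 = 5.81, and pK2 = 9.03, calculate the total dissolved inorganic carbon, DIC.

[CO2*] = KH · pCO2 = 10^(−1.55) × 452×10^-6 = 1.274×10^-5 mol/kg
α₀ = 1/(1 + K1/[H⁺] + K1K2/[H⁺]²) = 1/(1 + 10^+1.92 + 10^+0.62) = 0.01132
DIC = [CO2*]/α₀ = 1.274×10^-5 / 0.01132 = 1.13 mmol/kg

DIC = 1.13 mmol/kg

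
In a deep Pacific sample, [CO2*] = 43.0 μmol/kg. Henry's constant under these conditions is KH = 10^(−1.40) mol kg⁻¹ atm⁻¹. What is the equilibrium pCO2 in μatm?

KH = 10^(−1.40) = 3.981×10^-2 mol kg⁻¹ atm⁻¹
pCO2 = [CO2*]/KH = 43.0×10^-6 / 3.981×10^-2 = 1.08×10^-3 atm = 1080 μatm

pCO2 = 1080 μatm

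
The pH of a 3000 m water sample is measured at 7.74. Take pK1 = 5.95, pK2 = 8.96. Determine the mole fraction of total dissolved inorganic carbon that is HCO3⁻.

α₁ = 1 / (1 + [H⁺]/K1 + K2/[H⁺]) = 1 / (1 + 10^-1.79 + 10^-1.22)
   = 1 / (1 + 0.016218 + 0.060256) = 1/1.0765 = 0.9290

α₁ = 0.929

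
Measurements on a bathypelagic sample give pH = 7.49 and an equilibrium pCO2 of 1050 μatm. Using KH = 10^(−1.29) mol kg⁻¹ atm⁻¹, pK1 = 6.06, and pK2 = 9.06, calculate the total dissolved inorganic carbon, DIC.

DIC = 1.54 mmol/kg

[CO2*] = KH · pCO2 = 10^(−1.29) × 1050×10^-6 = 5.385×10^-5 mol/kg
α₀ = 1/(1 + K1/[H⁺] + K1K2/[H⁺]²) = 1/(1 + 10^+1.43 + 10^-0.14) = 0.03492
DIC = [CO2*]/α₀ = 5.385×10^-5 / 0.03492 = 1.54 mmol/kg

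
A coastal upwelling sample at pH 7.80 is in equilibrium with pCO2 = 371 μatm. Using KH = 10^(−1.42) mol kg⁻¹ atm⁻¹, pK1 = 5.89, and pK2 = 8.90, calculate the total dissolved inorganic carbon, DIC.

DIC = 1.25 mmol/kg

[CO2*] = KH · pCO2 = 10^(−1.42) × 371×10^-6 = 1.411×10^-5 mol/kg
α₀ = 1/(1 + K1/[H⁺] + K1K2/[H⁺]²) = 1/(1 + 10^+1.91 + 10^+0.81) = 0.01127
DIC = [CO2*]/α₀ = 1.411×10^-5 / 0.01127 = 1.25 mmol/kg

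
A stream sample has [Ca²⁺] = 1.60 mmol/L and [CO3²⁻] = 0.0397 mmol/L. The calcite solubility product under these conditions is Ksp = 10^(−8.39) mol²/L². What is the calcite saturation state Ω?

Ω = 15.6

Ksp = 10^(−8.39) = 4.074×10^-9
Ω = [Ca²⁺][CO3²⁻]/Ksp = (1.60×10^-3)(0.0397×10^-3) / 4.074×10^-9 = 15.6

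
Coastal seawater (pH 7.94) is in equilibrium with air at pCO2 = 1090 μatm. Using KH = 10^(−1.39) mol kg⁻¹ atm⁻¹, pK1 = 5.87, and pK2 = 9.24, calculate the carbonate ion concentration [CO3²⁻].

[CO2*] = KH · pCO2 = 10^(−1.39) × 1090×10^-6 = 4.440×10^-5 mol/kg
α₀ = 1/(1 + K1/[H⁺] + K1K2/[H⁺]²) = 1/(1 + 10^+2.07 + 10^+0.77) = 0.008040
DIC = [CO2*]/α₀ = 4.440×10^-5 / 0.008040 = 5.523 mmol/kg
[CO3²⁻] = α₂·DIC; α₂ = 0.04734, so [CO3²⁻] = 0.04734 × 5.523 = 0.261 mmol/kg

[CO3²⁻] = 0.261 mmol/kg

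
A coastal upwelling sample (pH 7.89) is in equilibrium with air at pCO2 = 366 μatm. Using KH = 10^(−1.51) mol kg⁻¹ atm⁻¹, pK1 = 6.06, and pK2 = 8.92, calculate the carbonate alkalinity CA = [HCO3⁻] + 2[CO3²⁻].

CA = 0.907 mmol/kg

[CO2*] = KH · pCO2 = 10^(−1.51) × 366×10^-6 = 1.131×10^-5 mol/kg
α₀ = 1/(1 + K1/[H⁺] + K1K2/[H⁺]²) = 1/(1 + 10^+1.83 + 10^+0.80) = 0.01335
DIC = [CO2*]/α₀ = 1.131×10^-5 / 0.01335 = 0.8474 mmol/kg
CA = (α₁ + 2α₂)·DIC = (0.9024 + 2×0.08422) × 0.8474 = 0.907 mmol/kg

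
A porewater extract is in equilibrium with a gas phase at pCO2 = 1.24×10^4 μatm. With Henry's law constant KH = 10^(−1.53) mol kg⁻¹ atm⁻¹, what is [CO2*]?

KH = 10^(−1.53) = 2.951×10^-2 mol kg⁻¹ atm⁻¹
[CO2*] = KH · pCO2 = 2.951×10^-2 × 1.24×10^4×10^-6 atm = 3.66×10^-4 mol/kg

[CO2*] = 366 μmol/kg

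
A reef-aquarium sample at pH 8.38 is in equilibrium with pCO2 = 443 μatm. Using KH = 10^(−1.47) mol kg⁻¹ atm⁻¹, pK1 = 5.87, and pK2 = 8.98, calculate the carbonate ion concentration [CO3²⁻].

[CO3²⁻] = 1.22 mmol/kg

[CO2*] = KH · pCO2 = 10^(−1.47) × 443×10^-6 = 1.501×10^-5 mol/kg
α₀ = 1/(1 + K1/[H⁺] + K1K2/[H⁺]²) = 1/(1 + 10^+2.51 + 10^+1.91) = 0.002464
DIC = [CO2*]/α₀ = 1.501×10^-5 / 0.002464 = 6.093 mmol/kg
[CO3²⁻] = α₂·DIC; α₂ = 0.2003, so [CO3²⁻] = 0.2003 × 6.093 = 1.22 mmol/kg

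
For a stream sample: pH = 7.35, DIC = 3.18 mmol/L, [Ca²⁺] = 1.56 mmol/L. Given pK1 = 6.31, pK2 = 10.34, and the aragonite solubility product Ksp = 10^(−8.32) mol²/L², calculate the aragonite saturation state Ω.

α₂ = 1 / (1 + [H⁺]/K2 + [H⁺]²/(K1K2)) = 1 / (1 + 10^+2.99 + 10^+1.95)
   = 1 / (1 + 977.24 + 89.125) = 1/1067.4 = 0.0009369
[CO3²⁻] = α₂ × DIC = 0.0009369 × 3.18 = 0.002979 mmol/L = 2.979 μmol/L
Ksp = 10^(−8.32) = 4.786×10^-9
Ω = [Ca²⁺][CO3²⁻]/Ksp = (1.56×10^-3)(2.979×10^-6) / 4.786×10^-9 = 0.971

Ω = 0.971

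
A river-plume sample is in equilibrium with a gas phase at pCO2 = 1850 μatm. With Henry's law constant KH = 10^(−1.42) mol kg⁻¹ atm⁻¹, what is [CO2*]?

[CO2*] = 70.3 μmol/kg

KH = 10^(−1.42) = 3.802×10^-2 mol kg⁻¹ atm⁻¹
[CO2*] = KH · pCO2 = 3.802×10^-2 × 1850×10^-6 atm = 7.03×10^-5 mol/kg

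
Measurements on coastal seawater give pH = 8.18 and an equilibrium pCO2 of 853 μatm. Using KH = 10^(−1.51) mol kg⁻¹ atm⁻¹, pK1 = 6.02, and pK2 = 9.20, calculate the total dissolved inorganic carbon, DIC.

[CO2*] = KH · pCO2 = 10^(−1.51) × 853×10^-6 = 2.636×10^-5 mol/kg
α₀ = 1/(1 + K1/[H⁺] + K1K2/[H⁺]²) = 1/(1 + 10^+2.16 + 10^+1.14) = 0.006276
DIC = [CO2*]/α₀ = 2.636×10^-5 / 0.006276 = 4.20 mmol/kg

DIC = 4.20 mmol/kg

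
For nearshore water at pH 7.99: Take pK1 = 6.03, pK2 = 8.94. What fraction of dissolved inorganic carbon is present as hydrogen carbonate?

α₁ = 1 / (1 + [H⁺]/K1 + K2/[H⁺]) = 1 / (1 + 10^-1.96 + 10^-0.95)
   = 1 / (1 + 0.010965 + 0.11220) = 1/1.1232 = 0.8903

α₁ = 0.890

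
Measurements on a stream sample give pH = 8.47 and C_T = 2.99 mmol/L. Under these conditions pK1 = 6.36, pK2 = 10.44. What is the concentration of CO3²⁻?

α₂ = 1 / (1 + [H⁺]/K2 + [H⁺]²/(K1K2)) = 1 / (1 + 10^+1.97 + 10^-0.14)
   = 1 / (1 + 93.325 + 0.72444) = 1/95.050 = 0.01052
[CO3²⁻] = α₂ × DIC = 0.01052 × 2.99 = 0.0315 mmol/L

[CO3²⁻] = 0.0315 mmol/L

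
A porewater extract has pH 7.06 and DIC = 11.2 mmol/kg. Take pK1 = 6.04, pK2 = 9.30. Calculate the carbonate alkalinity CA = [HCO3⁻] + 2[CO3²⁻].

CA = [HCO3⁻] + 2[CO3²⁻] = (α₁ + 2α₂)·DIC
At pH 7.06: [H⁺]/K1 = 10^-1.02 = 0.095499, K2/[H⁺] = 10^-2.24 = 0.0057544
α₁ = 1/(1 + 0.095499 + 0.0057544) = 1/1.1013 = 0.9081; α₂ = α₁·K2/[H⁺] = 0.005225
α₁ + 2α₂ = 0.9185
CA = 0.9185 × 11.2 = 10.3 mmol/kg

CA = 10.3 mmol/kg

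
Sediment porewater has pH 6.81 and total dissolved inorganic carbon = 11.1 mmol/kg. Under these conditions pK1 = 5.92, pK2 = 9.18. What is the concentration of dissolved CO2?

[CO2*] = 1.26 mmol/kg

α₀ = 1 / (1 + K1/[H⁺] + K1K2/[H⁺]²) = 1 / (1 + 10^+0.89 + 10^-1.48)
   = 1 / (1 + 7.7625 + 0.033113) = 1/8.7956 = 0.1137
[CO2*] = α₀ × DIC = 0.1137 × 11.1 = 1.26 mmol/kg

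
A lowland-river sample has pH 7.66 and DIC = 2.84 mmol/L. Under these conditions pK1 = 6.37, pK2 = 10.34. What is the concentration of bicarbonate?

α₁ = 1 / (1 + [H⁺]/K1 + K2/[H⁺]) = 1 / (1 + 10^-1.29 + 10^-2.68)
   = 1 / (1 + 0.051286 + 0.0020893) = 1/1.0534 = 0.9493
[HCO3⁻] = α₁ × DIC = 0.9493 × 2.84 = 2.70 mmol/L

[HCO3⁻] = 2.70 mmol/L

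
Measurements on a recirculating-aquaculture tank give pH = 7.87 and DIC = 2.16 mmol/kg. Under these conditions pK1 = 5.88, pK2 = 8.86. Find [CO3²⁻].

α₂ = 1 / (1 + [H⁺]/K2 + [H⁺]²/(K1K2)) = 1 / (1 + 10^+0.99 + 10^-1.00)
   = 1 / (1 + 9.7724 + 0.10000) = 1/10.872 = 0.09198
[CO3²⁻] = α₂ × DIC = 0.09198 × 2.16 = 0.199 mmol/kg

[CO3²⁻] = 0.199 mmol/kg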